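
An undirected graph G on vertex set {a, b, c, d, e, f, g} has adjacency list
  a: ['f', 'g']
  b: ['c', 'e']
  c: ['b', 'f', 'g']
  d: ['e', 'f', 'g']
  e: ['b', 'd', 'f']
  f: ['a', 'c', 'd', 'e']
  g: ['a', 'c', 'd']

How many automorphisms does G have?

1

The degree sequence is [2, 2, 3, 3, 3, 4, 3]. Checking the degree-preserving permutations of the vertex set shows that none except the identity preserves every edge, so Aut(G) is trivial.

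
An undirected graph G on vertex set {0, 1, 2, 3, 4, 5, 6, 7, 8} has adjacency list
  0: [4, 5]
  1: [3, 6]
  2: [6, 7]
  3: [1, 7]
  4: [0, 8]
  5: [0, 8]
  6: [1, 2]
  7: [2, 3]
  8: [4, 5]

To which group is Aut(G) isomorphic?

G has two connected components, {1, 2, 3, 6, 7} and {0, 4, 5, 8}; each is 2-regular, so G = C_5 ⊔ C_4. The components are non-isomorphic (different sizes), so Aut(G) = Aut(C_5) × Aut(C_4) = D_5 × D_4 of order 10·8 = 80.

D_5 × D_4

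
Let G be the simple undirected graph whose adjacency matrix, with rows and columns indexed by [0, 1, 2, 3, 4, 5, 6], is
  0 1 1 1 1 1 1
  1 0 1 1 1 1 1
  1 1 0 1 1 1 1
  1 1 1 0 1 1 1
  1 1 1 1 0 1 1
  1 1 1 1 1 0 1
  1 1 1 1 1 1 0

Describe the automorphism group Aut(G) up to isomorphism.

the symmetric group on 7 letters

Every vertex has degree 6, so G is the complete graph K_7. Any permutation of the 7 vertices preserves K_7, so Aut(K_7) = S_7 of order 7! = 5040.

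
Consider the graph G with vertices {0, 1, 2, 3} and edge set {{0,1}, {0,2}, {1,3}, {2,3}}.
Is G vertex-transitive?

G is 2-regular and bipartite with parts {0, 3} and {1, 2} (each part is independent and every cross-pair is an edge), so G = K_{2,2}. Each part can be permuted independently (S_2 × S_2) and the two equal-size parts can also be swapped, giving (S_2 × S_2) ⋊ Z_2 of order 2·(2!)² = 8. Under this action every vertex can be carried to every other, so G is vertex-transitive.

Yes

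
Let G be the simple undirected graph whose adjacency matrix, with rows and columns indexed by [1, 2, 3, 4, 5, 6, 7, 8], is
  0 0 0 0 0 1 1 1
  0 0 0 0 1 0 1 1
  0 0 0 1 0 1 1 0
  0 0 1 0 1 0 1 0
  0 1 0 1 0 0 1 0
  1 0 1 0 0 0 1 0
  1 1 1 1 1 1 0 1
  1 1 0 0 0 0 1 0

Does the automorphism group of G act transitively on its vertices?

No

Vertex 7 is the only vertex of degree 7, so every automorphism fixes it; G is not vertex-transitive.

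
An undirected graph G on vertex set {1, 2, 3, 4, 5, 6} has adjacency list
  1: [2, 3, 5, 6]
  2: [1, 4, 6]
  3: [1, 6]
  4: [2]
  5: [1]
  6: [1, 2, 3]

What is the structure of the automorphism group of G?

1

Degrees alone do not determine every vertex (e.g. 2 and 6 both have degree 3), but their neighbour-degree multisets differ: N(2) has degrees [1, 3, 4] while N(6) has degrees [2, 3, 4]. Repeating this refinement separates all vertices, so the only automorphism is the identity.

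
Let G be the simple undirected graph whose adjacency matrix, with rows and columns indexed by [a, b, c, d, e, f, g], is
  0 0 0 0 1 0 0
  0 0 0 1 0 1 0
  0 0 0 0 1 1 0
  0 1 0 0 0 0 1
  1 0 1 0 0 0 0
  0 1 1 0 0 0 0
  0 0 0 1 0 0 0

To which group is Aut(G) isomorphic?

C_2

The degree sequence is [1, 2, 2, 2, 2, 2, 1]; the two degree-1 vertices a and g are the ends of a path, so G = P_7. A path has exactly one nontrivial symmetry — reversal — giving Aut(G) of order 2.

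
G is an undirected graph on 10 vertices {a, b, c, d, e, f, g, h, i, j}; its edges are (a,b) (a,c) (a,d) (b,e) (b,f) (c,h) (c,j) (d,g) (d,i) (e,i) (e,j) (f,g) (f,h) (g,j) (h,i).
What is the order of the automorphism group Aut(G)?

120

G is 3-regular on 10 vertices with no triangles and no 4-cycles (girth 5): this is the Petersen graph. Viewing the Petersen graph as the Kneser graph K(5,2) — vertices are 2-subsets of {1,…,5}, edges join disjoint pairs — its automorphisms are exactly the permutations of the 5-element set, so Aut ≅ S_5 of order 120.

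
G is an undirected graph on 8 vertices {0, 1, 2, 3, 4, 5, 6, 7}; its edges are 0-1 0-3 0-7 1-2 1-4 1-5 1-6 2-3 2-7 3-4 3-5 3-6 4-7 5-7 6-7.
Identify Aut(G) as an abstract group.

S_5 × S_3

The vertices split by degree into {1, 3, 7} (degree 5) and {0, 2, 4, 5, 6} (degree 3); every edge runs between the two parts, so G is the complete bipartite graph K_{3,5}. Automorphisms preserve the bipartition setwise (since the parts differ in size) and act as S_5 × S_3 within it; |Aut| = 720.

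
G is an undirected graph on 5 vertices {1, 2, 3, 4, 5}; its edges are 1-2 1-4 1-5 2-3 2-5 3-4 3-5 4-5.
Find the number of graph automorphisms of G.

8

Vertex 5 is the unique vertex of degree 4; the remaining 4 vertices each have degree 3 and induce a cycle, so G is the wheel on 5 vertices with hub 5. Every automorphism fixes the hub and acts on the rim 4-cycle, so Aut(G) ≅ Aut(C_4) = D_4 of order 8.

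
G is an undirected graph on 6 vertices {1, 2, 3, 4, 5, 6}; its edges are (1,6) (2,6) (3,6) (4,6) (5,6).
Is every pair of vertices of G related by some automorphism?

No

Vertex 6 is the only vertex of degree 5, so every automorphism fixes it; G is not vertex-transitive.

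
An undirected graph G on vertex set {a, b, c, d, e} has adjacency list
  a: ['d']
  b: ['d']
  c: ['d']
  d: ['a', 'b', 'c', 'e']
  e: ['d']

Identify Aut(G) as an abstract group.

the symmetric group on 4 letters

Vertex d has degree 4 and every other vertex has degree 1, so G is the star K_{1,4} with centre d. Any automorphism fixes the centre and permutes the 4 leaves freely, so Aut(G) ≅ S_4 of order 4! = 24.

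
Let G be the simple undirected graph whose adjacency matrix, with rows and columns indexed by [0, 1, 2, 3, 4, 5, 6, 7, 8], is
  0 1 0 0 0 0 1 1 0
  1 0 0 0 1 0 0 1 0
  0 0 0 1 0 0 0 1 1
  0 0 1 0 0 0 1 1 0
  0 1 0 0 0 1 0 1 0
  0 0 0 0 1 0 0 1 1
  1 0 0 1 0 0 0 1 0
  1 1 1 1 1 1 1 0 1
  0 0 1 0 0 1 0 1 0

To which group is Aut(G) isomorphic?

the dihedral group of order 16

Vertex 7 is the unique vertex of degree 8; the remaining 8 vertices each have degree 3 and induce a cycle, so G is the wheel on 9 vertices with hub 7. Every automorphism fixes the hub and acts on the rim 8-cycle, so Aut(G) ≅ Aut(C_8) = D_8 of order 16.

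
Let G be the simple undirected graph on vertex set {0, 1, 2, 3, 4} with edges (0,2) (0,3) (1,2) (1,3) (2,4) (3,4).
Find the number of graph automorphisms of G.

12

The vertices split by degree into {2, 3} (degree 3) and {0, 1, 4} (degree 2); every edge runs between the two parts, so G is the complete bipartite graph K_{2,3}. The parts have unequal sizes, so no automorphism swaps them; each part is permuted independently, giving S_3 × S_2 of order 3!·2! = 12.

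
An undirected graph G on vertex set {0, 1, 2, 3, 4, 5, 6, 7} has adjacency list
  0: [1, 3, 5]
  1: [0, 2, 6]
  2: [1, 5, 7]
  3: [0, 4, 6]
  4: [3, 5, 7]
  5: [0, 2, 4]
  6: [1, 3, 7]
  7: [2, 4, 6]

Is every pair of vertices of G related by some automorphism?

Yes

G is 3-regular and bipartite on 2^3 = 8 vertices with girth 4; it is the hypercube graph Q_3. The symmetry group of the 3-cube is the hyperoctahedral group B_3 = Z_2 ≀ S_3, of order 2^3·3! = 48. Under this action every vertex can be carried to every other, so G is vertex-transitive.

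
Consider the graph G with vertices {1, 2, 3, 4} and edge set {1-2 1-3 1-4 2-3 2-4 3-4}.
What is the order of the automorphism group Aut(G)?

24

All 4 vertices are pairwise adjacent: G = K_4. Any permutation of the 4 vertices preserves K_4, so Aut(K_4) = S_4 of order 4! = 24.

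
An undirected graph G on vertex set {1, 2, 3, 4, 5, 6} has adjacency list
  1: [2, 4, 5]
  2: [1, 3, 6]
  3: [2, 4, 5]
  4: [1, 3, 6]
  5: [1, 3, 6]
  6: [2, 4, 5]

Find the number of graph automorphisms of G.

G is 3-regular and bipartite with parts {2, 4, 5} and {1, 3, 6} (each part is independent and every cross-pair is an edge), so G = K_{3,3}. Each part can be permuted independently (S_3 × S_3) and the two equal-size parts can also be swapped, giving (S_3 × S_3) ⋊ Z_2 of order 2·(3!)² = 72.

72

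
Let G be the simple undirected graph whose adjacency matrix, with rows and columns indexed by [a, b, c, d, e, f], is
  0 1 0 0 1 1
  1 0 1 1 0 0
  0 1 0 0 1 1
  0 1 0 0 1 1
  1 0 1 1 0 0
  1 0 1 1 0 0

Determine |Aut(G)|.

G is 3-regular and bipartite with parts {b, e, f} and {a, c, d} (each part is independent and every cross-pair is an edge), so G = K_{3,3}. Each part can be permuted independently (S_3 × S_3) and the two equal-size parts can also be swapped, giving (S_3 × S_3) ⋊ Z_2 of order 2·(3!)² = 72.

72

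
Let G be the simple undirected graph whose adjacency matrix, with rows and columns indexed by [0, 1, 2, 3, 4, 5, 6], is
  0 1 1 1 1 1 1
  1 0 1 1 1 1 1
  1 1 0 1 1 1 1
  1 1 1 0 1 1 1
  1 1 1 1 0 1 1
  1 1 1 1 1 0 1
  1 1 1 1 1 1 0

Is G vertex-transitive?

Every vertex has degree 6, so G is the complete graph K_7. Every bijection on the vertex set is an automorphism of K_7; hence Aut(K_7) ≅ S_7, order 5040. This group acts transitively on the 7 vertices.

Yes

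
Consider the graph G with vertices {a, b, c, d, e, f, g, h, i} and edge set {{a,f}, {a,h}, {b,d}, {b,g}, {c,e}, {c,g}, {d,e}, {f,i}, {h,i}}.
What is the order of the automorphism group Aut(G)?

G has two connected components, {b, c, d, e, g} and {a, f, h, i}; each is 2-regular, so G = C_5 ⊔ C_4. The components are non-isomorphic (different sizes), so Aut(G) = Aut(C_5) × Aut(C_4) = D_5 × D_4 of order 10·8 = 80.

80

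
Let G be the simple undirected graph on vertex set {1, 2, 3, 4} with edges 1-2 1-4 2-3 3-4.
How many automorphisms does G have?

8

G is 2-regular and connected on 4 vertices, i.e. the cycle C_4. C_4 has 4 rotations and 4 reflections, so Aut(C_4) ≅ D_4 of order 8.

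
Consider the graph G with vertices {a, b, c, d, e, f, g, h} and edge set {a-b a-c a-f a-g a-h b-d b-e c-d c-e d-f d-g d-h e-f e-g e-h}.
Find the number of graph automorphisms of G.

The vertices split by degree into {a, d, e} (degree 5) and {b, c, f, g, h} (degree 3); every edge runs between the two parts, so G is the complete bipartite graph K_{3,5}. The parts have unequal sizes, so no automorphism swaps them; each part is permuted independently, giving S_3 × S_5 of order 3!·5! = 720.

720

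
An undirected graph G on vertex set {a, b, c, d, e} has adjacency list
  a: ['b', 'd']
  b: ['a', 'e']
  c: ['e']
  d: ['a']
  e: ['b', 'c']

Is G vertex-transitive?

No

Automorphisms preserve degree, but G has vertices of degree 1 and vertices of degree 2; no automorphism maps one to the other, so G is not vertex-transitive.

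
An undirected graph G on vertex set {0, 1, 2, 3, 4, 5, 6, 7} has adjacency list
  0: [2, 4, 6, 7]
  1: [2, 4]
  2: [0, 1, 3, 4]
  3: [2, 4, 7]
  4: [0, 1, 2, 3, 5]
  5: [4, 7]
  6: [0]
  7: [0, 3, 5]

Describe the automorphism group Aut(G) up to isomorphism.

the trivial group

Degrees alone do not determine every vertex (e.g. 0 and 2 both have degree 4), but their neighbour-degree multisets differ: N(0) has degrees [1, 3, 4, 5] while N(2) has degrees [2, 3, 4, 5]. Repeating this refinement separates all vertices, so the only automorphism is the identity.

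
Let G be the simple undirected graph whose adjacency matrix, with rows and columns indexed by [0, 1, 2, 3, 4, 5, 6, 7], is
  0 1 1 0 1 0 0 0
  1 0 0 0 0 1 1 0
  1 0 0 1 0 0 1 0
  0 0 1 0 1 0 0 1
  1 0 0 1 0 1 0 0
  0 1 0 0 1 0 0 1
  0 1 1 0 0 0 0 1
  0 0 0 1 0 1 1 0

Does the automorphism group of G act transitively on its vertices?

Yes

G is 3-regular and bipartite on 2^3 = 8 vertices with girth 4; it is the hypercube graph Q_3. Aut(Q_3) consists of the signed permutations of the 3 coordinate axes: 3! permutations times 2^3 sign flips, so |Aut| = 2^3·3! = 48. This group acts transitively on the 8 vertices.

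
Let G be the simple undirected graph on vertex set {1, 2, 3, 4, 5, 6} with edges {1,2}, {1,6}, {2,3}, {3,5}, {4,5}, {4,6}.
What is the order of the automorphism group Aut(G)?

G is 2-regular and connected on 6 vertices, i.e. the cycle C_6. C_6 has 6 rotations and 6 reflections, so Aut(C_6) ≅ D_6 of order 12.

12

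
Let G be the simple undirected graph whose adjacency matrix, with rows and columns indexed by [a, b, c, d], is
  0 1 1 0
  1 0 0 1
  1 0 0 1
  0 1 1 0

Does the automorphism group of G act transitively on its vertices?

G is 2-regular and bipartite with parts {b, c} and {a, d} (each part is independent and every cross-pair is an edge), so G = K_{2,2}. Each part can be permuted independently (S_2 × S_2) and the two equal-size parts can also be swapped, giving (S_2 × S_2) ⋊ Z_2 of order 2·(2!)² = 8. This group acts transitively on the 4 vertices.

Yes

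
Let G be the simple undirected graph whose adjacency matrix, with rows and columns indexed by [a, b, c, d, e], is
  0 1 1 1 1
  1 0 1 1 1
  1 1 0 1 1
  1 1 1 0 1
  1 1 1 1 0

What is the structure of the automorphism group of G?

All 5 vertices are pairwise adjacent: G = K_5. Every bijection on the vertex set is an automorphism of K_5; hence Aut(K_5) ≅ S_5, order 120.

S_5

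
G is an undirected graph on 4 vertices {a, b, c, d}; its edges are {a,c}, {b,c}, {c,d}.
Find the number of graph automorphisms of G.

Vertex c has degree 3 and every other vertex has degree 1, so G is the star K_{1,3} with centre c. The 3 leaves are pairwise interchangeable while the centre is fixed, giving Aut(G) = S_3.

6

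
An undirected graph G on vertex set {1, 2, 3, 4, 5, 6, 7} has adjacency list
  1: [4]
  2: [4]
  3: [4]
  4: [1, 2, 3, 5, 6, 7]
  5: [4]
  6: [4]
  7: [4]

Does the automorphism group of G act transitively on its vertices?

Vertex 4 is the only vertex of degree 6, so every automorphism fixes it; G is not vertex-transitive.

No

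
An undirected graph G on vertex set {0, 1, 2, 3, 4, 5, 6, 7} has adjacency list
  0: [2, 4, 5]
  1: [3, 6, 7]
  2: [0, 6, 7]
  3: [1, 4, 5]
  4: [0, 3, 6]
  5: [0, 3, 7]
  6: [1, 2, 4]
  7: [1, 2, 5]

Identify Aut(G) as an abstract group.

the hyperoctahedral group B_3

G is 3-regular and bipartite on 2^3 = 8 vertices with girth 4; it is the hypercube graph Q_3. Aut(Q_3) consists of the signed permutations of the 3 coordinate axes: 3! permutations times 2^3 sign flips, so |Aut| = 2^3·3! = 48.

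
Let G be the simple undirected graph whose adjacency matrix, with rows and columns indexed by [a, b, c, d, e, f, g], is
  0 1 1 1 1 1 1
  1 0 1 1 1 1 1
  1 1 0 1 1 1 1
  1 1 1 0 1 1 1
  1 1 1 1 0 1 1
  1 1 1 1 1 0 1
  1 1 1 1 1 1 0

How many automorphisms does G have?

5040

Every vertex has degree 6, so G is the complete graph K_7. Any permutation of the 7 vertices preserves K_7, so Aut(K_7) = S_7 of order 7! = 5040.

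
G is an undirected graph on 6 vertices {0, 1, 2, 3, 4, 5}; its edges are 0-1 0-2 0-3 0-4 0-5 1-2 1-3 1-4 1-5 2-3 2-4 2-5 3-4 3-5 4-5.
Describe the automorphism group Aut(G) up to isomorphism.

All 6 vertices are pairwise adjacent: G = K_6. Any permutation of the 6 vertices preserves K_6, so Aut(K_6) = S_6 of order 6! = 720.

the symmetric group on 6 letters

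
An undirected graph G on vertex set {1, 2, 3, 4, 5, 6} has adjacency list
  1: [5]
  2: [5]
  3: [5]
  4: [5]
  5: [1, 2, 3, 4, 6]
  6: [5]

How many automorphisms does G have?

120

Vertex 5 has degree 5 and every other vertex has degree 1, so G is the star K_{1,5} with centre 5. Any automorphism fixes the centre and permutes the 5 leaves freely, so Aut(G) ≅ S_5 of order 5! = 120.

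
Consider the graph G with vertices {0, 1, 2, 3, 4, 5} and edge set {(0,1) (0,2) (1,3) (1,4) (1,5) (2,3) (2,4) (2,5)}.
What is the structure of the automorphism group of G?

S_4 × S_2

The vertices split by degree into {1, 2} (degree 4) and {0, 3, 4, 5} (degree 2); every edge runs between the two parts, so G is the complete bipartite graph K_{2,4}. The parts have unequal sizes, so no automorphism swaps them; each part is permuted independently, giving S_4 × S_2 of order 4!·2! = 48.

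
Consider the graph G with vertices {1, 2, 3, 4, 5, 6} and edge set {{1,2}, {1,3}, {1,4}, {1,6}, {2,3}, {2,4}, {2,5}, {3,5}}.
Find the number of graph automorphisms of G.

Degrees alone do not determine every vertex (e.g. 1 and 2 both have degree 4), but their neighbour-degree multisets differ: N(1) has degrees [1, 2, 3, 4] while N(2) has degrees [2, 2, 3, 4]. Repeating this refinement separates all vertices, so the only automorphism is the identity.

1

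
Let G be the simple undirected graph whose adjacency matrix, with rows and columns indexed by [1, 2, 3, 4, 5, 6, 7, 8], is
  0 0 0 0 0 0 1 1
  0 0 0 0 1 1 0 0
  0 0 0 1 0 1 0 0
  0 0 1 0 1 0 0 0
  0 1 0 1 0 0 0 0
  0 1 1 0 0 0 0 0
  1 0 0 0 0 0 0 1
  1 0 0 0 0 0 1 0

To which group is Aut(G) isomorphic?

D_3 × D_5

G has two connected components, {2, 3, 4, 5, 6} and {1, 7, 8}; each is 2-regular, so G = C_5 ⊔ C_3. No automorphism exchanges components of different sizes, hence Aut(G) is the direct product D_3 × D_5, order 60.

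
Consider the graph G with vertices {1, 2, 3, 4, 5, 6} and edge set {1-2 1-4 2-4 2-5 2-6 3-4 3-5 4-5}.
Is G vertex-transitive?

Vertex 5 is the only vertex of degree 3, so every automorphism fixes it; G is not vertex-transitive.

No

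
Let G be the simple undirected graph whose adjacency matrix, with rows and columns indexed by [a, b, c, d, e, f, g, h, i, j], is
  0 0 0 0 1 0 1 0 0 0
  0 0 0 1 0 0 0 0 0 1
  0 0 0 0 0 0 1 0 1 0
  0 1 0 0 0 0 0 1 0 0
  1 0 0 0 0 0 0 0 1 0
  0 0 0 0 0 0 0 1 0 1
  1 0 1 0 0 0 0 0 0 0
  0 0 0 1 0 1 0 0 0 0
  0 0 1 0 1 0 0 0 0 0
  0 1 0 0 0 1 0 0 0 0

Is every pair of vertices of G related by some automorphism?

Yes

G has two connected components, {b, d, f, h, j} and {a, c, e, g, i}; each is 2-regular, so G = C_5 ⊔ C_5. With two isomorphic components, Aut(G) = Aut(C_5) ≀ S_2 = (D_5 × D_5) ⋊ Z_2: permute each cycle by D_5, then optionally swap the two cycles. Order 2·(2·5)² = 200. This group acts transitively on the 10 vertices.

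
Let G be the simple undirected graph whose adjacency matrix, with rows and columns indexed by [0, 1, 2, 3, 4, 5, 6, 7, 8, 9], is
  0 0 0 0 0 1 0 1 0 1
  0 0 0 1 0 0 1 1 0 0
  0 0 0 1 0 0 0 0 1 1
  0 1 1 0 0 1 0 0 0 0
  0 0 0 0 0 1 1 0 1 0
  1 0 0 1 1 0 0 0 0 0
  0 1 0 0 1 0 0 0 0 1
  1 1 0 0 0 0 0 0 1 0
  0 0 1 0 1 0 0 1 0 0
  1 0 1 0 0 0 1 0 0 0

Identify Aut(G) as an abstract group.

G is 3-regular on 10 vertices with no triangles and no 4-cycles (girth 5): this is the Petersen graph. Viewing the Petersen graph as the Kneser graph K(5,2) — vertices are 2-subsets of {1,…,5}, edges join disjoint pairs — its automorphisms are exactly the permutations of the 5-element set, so Aut ≅ S_5 of order 120.

the symmetric group S_5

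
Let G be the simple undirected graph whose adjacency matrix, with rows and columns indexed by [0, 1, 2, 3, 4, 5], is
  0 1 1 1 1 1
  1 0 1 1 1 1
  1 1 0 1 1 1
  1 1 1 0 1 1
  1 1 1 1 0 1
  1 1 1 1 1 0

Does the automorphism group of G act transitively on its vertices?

Every vertex has degree 5, so G is the complete graph K_6. Any permutation of the 6 vertices preserves K_6, so Aut(K_6) = S_6 of order 6! = 720. This group acts transitively on the 6 vertices.

Yes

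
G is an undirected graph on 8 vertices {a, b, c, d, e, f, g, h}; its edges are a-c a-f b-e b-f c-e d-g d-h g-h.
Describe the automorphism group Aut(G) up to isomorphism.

D_5 × D_3

G has two connected components, {a, b, c, e, f} and {d, g, h}; each is 2-regular, so G = C_5 ⊔ C_3. The components are non-isomorphic (different sizes), so Aut(G) = Aut(C_5) × Aut(C_3) = D_5 × D_3 of order 10·6 = 60.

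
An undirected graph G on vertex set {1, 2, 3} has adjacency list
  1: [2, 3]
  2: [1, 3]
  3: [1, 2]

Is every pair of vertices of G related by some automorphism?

Every vertex has degree 2, so G is the complete graph K_3. Any permutation of the 3 vertices preserves K_3, so Aut(K_3) = S_3 of order 3! = 6. This group acts transitively on the 3 vertices.

Yes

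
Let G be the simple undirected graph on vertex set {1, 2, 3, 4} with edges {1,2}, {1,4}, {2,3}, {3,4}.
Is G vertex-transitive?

Yes

Every vertex has degree 2 and the graph is connected, so G is the 4-cycle C_4. C_4 has 4 rotations and 4 reflections, so Aut(C_4) ≅ D_4 of order 8. This group acts transitively on the 4 vertices.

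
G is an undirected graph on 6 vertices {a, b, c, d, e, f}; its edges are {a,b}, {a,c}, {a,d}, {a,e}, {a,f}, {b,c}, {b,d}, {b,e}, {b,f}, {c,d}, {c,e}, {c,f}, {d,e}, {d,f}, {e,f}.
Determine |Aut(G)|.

720

Every vertex has degree 5, so G is the complete graph K_6. Any permutation of the 6 vertices preserves K_6, so Aut(K_6) = S_6 of order 6! = 720.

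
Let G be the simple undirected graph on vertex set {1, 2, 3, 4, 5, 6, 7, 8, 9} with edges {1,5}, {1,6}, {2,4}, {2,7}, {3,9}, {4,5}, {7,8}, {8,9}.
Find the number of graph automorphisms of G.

2

The degree sequence is [2, 2, 1, 2, 2, 1, 2, 2, 2]; the two degree-1 vertices 3 and 6 are the ends of a path, so G = P_9. The only nontrivial automorphism of a path is the end-to-end reflection, so Aut(G) ≅ Z_2.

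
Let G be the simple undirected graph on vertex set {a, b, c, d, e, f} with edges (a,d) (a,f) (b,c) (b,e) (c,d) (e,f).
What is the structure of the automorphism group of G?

Every vertex has degree 2 and the graph is connected, so G is the 6-cycle C_6. The automorphisms of the 6-cycle are exactly the symmetries of a regular 6-gon: the dihedral group D_6, |D_6| = 12.

D_6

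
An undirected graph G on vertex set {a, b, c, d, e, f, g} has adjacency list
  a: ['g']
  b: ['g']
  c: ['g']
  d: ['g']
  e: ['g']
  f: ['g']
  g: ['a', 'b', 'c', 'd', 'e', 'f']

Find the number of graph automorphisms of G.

Vertex g has degree 6 and every other vertex has degree 1, so G is the star K_{1,6} with centre g. Any automorphism fixes the centre and permutes the 6 leaves freely, so Aut(G) ≅ S_6 of order 6! = 720.

720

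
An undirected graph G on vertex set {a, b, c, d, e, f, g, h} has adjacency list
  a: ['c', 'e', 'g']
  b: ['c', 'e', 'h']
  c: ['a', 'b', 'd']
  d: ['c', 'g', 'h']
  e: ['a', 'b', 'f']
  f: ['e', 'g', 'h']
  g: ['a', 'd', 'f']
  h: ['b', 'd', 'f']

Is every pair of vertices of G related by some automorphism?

G is 3-regular and bipartite on 2^3 = 8 vertices with girth 4; it is the hypercube graph Q_3. The symmetry group of the 3-cube is the hyperoctahedral group B_3 = Z_2 ≀ S_3, of order 2^3·3! = 48. Under this action every vertex can be carried to every other, so G is vertex-transitive.

Yes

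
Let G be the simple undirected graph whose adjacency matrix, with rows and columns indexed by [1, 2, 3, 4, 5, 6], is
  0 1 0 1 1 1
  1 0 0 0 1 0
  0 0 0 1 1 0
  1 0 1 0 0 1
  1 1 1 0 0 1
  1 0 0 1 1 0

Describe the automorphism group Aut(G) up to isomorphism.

the trivial group

Degrees alone do not determine every vertex (e.g. 1 and 5 both have degree 4), but their neighbour-degree multisets differ: N(1) has degrees [2, 3, 3, 4] while N(5) has degrees [2, 2, 3, 4]. Repeating this refinement separates all vertices, so the only automorphism is the identity.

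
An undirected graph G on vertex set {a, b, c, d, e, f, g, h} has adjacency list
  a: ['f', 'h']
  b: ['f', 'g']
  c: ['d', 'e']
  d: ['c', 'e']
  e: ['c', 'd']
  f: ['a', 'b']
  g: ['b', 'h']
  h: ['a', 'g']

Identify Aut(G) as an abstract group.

G has two connected components, {a, b, f, g, h} and {c, d, e}; each is 2-regular, so G = C_5 ⊔ C_3. The components are non-isomorphic (different sizes), so Aut(G) = Aut(C_3) × Aut(C_5) = D_3 × D_5 of order 6·10 = 60.

D_3 × D_5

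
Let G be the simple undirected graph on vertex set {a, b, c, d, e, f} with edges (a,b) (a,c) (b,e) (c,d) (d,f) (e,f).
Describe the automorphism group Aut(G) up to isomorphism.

Every vertex has degree 2 and the graph is connected, so G is the 6-cycle C_6. The automorphisms of the 6-cycle are exactly the symmetries of a regular 6-gon: the dihedral group D_6, |D_6| = 12.

the dihedral group of order 12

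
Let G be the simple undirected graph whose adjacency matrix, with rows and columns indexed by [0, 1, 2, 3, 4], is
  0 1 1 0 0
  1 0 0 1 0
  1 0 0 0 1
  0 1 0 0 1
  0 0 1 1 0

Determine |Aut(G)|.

Every vertex has degree 2 and the graph is connected, so G is the 5-cycle C_5. C_5 has 5 rotations and 5 reflections, so Aut(C_5) ≅ D_5 of order 10.

10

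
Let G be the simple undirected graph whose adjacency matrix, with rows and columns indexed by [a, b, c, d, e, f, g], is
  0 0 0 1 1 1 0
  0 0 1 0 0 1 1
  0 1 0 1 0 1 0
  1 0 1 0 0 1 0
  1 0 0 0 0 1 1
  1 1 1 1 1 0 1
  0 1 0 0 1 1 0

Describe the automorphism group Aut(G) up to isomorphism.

D_6

Vertex f is the unique vertex of degree 6; the remaining 6 vertices each have degree 3 and induce a cycle, so G is the wheel on 7 vertices with hub f. With the hub fixed, the remaining symmetry is that of the rim cycle C_6, giving the dihedral group D_6.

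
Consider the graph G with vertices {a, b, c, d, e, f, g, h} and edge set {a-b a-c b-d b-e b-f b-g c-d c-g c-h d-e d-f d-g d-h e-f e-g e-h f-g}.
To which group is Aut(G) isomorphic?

the trivial group

Degrees alone do not determine every vertex (e.g. b and e both have degree 5), but their neighbour-degree multisets differ: N(b) has degrees [2, 4, 5, 5, 6] while N(e) has degrees [3, 4, 5, 5, 6]. Repeating this refinement separates all vertices, so the only automorphism is the identity.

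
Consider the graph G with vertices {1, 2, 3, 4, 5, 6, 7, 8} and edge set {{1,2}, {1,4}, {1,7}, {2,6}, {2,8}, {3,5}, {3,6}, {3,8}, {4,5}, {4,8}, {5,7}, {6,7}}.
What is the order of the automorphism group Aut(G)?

48

G is 3-regular and bipartite on 2^3 = 8 vertices with girth 4; it is the hypercube graph Q_3. Aut(Q_3) consists of the signed permutations of the 3 coordinate axes: 3! permutations times 2^3 sign flips, so |Aut| = 2^3·3! = 48.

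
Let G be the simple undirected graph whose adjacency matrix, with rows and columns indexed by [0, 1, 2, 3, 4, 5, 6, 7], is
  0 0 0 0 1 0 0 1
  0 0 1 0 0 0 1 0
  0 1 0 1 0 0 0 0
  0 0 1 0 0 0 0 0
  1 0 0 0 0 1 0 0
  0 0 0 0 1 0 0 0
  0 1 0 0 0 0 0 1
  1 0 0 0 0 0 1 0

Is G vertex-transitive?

No

Automorphisms preserve degree, but G has vertices of degree 1 and vertices of degree 2; no automorphism maps one to the other, so G is not vertex-transitive.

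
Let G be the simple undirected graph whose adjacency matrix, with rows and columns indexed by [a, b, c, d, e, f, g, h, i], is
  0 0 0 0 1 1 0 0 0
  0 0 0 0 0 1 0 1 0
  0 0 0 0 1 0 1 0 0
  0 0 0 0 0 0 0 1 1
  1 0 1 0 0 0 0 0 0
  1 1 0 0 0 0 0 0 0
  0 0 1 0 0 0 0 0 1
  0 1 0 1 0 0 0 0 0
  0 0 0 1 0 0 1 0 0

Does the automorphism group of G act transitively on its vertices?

G is 2-regular and connected on 9 vertices, i.e. the cycle C_9. C_9 has 9 rotations and 9 reflections, so Aut(C_9) ≅ D_9 of order 18. Under this action every vertex can be carried to every other, so G is vertex-transitive.

Yes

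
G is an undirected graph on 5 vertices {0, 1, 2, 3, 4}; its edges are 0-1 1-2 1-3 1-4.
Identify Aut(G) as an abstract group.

Vertex 1 has degree 4 and every other vertex has degree 1, so G is the star K_{1,4} with centre 1. Any automorphism fixes the centre and permutes the 4 leaves freely, so Aut(G) ≅ S_4 of order 4! = 24.

S_4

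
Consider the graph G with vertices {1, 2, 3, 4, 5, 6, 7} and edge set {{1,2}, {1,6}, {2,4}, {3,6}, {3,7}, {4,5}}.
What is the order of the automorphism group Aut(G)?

The degree sequence is [2, 2, 2, 2, 1, 2, 1]; the two degree-1 vertices 5 and 7 are the ends of a path, so G = P_7. The only nontrivial automorphism of a path is the end-to-end reflection, so Aut(G) ≅ Z_2.

2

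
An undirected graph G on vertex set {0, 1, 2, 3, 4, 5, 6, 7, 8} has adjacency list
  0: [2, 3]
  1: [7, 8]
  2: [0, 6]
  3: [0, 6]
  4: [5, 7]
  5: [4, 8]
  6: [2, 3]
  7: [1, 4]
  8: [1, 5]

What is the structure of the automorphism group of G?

D_4 × D_5

G has two connected components, {1, 4, 5, 7, 8} and {0, 2, 3, 6}; each is 2-regular, so G = C_5 ⊔ C_4. The components are non-isomorphic (different sizes), so Aut(G) = Aut(C_4) × Aut(C_5) = D_4 × D_5 of order 8·10 = 80.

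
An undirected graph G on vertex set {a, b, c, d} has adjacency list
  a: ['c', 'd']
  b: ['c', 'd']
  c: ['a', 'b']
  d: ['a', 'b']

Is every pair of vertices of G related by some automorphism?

Every vertex has degree 2 and the graph is connected, so G is the 4-cycle C_4. The automorphisms of the 4-cycle are exactly the symmetries of a regular 4-gon: the dihedral group D_4, |D_4| = 8. Under this action every vertex can be carried to every other, so G is vertex-transitive.

Yes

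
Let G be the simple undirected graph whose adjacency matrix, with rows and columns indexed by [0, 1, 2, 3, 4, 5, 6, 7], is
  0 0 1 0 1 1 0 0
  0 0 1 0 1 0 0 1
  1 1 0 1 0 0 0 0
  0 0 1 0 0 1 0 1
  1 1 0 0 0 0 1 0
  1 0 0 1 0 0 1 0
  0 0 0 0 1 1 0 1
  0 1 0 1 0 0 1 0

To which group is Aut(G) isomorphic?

G is 3-regular and bipartite on 2^3 = 8 vertices with girth 4; it is the hypercube graph Q_3. Aut(Q_3) consists of the signed permutations of the 3 coordinate axes: 3! permutations times 2^3 sign flips, so |Aut| = 2^3·3! = 48.

Z_2^3 ⋊ S_3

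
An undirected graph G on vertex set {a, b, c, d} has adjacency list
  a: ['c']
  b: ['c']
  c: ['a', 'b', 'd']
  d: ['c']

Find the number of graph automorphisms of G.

6

Vertex c has degree 3 and every other vertex has degree 1, so G is the star K_{1,3} with centre c. The 3 leaves are pairwise interchangeable while the centre is fixed, giving Aut(G) = S_3.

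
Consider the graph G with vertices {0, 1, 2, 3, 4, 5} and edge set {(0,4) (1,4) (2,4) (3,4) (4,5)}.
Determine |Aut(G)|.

120

Vertex 4 has degree 5 and every other vertex has degree 1, so G is the star K_{1,5} with centre 4. The 5 leaves are pairwise interchangeable while the centre is fixed, giving Aut(G) = S_5.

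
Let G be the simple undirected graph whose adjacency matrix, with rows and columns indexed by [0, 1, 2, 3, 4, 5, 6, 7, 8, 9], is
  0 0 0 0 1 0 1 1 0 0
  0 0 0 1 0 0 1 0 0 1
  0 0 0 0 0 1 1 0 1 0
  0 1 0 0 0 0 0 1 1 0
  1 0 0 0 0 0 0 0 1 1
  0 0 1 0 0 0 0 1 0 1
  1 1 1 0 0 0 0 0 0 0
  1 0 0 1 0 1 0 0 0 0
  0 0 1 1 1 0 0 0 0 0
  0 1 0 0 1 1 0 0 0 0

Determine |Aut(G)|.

120

G is 3-regular on 10 vertices with no triangles and no 4-cycles (girth 5): this is the Petersen graph. It is a classical fact that the Petersen graph has automorphism group S_5 (order 120), arising from its description as the Kneser graph K(5,2).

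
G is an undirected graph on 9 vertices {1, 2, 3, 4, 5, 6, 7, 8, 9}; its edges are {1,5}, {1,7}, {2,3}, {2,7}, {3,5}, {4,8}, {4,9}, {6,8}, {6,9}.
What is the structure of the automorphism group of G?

D_5 × D_4

G has two connected components, {1, 2, 3, 5, 7} and {4, 6, 8, 9}; each is 2-regular, so G = C_5 ⊔ C_4. No automorphism exchanges components of different sizes, hence Aut(G) is the direct product D_5 × D_4, order 80.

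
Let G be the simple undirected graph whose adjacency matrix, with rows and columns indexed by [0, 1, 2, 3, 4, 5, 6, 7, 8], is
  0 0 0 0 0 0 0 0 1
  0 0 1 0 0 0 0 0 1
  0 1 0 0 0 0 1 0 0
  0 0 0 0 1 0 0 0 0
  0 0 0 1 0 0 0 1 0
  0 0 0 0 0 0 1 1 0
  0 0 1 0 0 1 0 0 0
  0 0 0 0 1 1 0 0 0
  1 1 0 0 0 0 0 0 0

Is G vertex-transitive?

No

Automorphisms preserve degree, but G has vertices of degree 1 and vertices of degree 2; no automorphism maps one to the other, so G is not vertex-transitive.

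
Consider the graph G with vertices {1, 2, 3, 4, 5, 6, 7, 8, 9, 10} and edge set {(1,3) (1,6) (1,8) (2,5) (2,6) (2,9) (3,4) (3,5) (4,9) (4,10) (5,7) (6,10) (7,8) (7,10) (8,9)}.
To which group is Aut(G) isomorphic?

G is 3-regular on 10 vertices with no triangles and no 4-cycles (girth 5): this is the Petersen graph. Viewing the Petersen graph as the Kneser graph K(5,2) — vertices are 2-subsets of {1,…,5}, edges join disjoint pairs — its automorphisms are exactly the permutations of the 5-element set, so Aut ≅ S_5 of order 120.

S_5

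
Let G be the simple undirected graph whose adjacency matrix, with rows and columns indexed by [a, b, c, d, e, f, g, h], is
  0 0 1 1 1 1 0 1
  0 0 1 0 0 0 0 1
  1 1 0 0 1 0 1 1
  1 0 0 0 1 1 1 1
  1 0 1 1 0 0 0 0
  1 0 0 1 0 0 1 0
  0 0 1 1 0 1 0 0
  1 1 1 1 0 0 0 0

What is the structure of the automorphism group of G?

{e}

The degree sequence is [5, 2, 5, 5, 3, 3, 3, 4]. Checking the degree-preserving permutations of the vertex set shows that none except the identity preserves every edge, so Aut(G) is trivial.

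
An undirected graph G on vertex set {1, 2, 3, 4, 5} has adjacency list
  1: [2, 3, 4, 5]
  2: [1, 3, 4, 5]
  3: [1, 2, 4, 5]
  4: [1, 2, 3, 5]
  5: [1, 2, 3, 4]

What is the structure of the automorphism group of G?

All 5 vertices are pairwise adjacent: G = K_5. Any permutation of the 5 vertices preserves K_5, so Aut(K_5) = S_5 of order 5! = 120.

S_5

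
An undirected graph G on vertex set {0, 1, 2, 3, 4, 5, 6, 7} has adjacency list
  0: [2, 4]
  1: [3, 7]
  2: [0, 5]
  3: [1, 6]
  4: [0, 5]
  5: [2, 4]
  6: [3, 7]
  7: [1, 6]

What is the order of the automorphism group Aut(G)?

G has two connected components, {1, 3, 6, 7} and {0, 2, 4, 5}; each is 2-regular, so G = C_4 ⊔ C_4. Aut of a disjoint union of two copies of C_4 is the wreath product D_4 ≀ Z_2, of order 2·8² = 128.

128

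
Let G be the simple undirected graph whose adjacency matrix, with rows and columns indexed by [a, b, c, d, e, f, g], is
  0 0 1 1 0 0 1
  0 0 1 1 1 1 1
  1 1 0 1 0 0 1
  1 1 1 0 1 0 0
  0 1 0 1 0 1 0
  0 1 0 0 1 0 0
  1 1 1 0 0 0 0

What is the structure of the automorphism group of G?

The degree sequence is [3, 5, 4, 4, 3, 2, 3]. Checking the degree-preserving permutations of the vertex set shows that none except the identity preserves every edge, so Aut(G) is trivial.

1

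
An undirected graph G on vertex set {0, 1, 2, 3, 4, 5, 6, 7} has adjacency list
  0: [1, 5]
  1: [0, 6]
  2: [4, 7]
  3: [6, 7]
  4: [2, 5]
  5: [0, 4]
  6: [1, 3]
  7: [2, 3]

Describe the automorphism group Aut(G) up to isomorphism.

Every vertex has degree 2 and the graph is connected, so G is the 8-cycle C_8. The automorphisms of the 8-cycle are exactly the symmetries of a regular 8-gon: the dihedral group D_8, |D_8| = 16.

D_8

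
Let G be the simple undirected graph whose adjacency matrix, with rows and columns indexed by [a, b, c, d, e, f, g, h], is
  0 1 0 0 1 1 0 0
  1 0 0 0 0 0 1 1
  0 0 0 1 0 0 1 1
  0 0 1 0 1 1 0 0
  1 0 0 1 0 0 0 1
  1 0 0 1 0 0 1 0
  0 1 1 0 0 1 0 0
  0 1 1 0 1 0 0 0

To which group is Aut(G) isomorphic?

Z_2^3 ⋊ S_3

G is 3-regular and bipartite on 2^3 = 8 vertices with girth 4; it is the hypercube graph Q_3. The symmetry group of the 3-cube is the hyperoctahedral group B_3 = Z_2 ≀ S_3, of order 2^3·3! = 48.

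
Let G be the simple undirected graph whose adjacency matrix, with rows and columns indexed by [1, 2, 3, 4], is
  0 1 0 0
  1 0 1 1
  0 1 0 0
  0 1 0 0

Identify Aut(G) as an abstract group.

S_3

Vertex 2 has degree 3 and every other vertex has degree 1, so G is the star K_{1,3} with centre 2. The 3 leaves are pairwise interchangeable while the centre is fixed, giving Aut(G) = S_3.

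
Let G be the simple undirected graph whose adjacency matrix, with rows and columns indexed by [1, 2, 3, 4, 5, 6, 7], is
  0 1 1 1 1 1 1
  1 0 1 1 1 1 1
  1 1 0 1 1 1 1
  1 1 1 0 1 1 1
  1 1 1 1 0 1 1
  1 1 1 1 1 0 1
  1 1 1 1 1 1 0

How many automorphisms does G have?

5040

Every vertex has degree 6, so G is the complete graph K_7. Every bijection on the vertex set is an automorphism of K_7; hence Aut(K_7) ≅ S_7, order 5040.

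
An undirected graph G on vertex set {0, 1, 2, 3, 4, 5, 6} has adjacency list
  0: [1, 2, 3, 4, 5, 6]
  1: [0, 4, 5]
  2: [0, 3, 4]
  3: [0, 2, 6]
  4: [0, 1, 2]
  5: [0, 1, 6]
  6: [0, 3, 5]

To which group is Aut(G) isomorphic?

D_6

Vertex 0 is the unique vertex of degree 6; the remaining 6 vertices each have degree 3 and induce a cycle, so G is the wheel on 7 vertices with hub 0. With the hub fixed, the remaining symmetry is that of the rim cycle C_6, giving the dihedral group D_6.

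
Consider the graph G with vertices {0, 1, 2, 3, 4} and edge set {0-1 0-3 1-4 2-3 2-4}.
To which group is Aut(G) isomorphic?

Every vertex has degree 2 and the graph is connected, so G is the 5-cycle C_5. The automorphisms of the 5-cycle are exactly the symmetries of a regular 5-gon: the dihedral group D_5, |D_5| = 10.

D_5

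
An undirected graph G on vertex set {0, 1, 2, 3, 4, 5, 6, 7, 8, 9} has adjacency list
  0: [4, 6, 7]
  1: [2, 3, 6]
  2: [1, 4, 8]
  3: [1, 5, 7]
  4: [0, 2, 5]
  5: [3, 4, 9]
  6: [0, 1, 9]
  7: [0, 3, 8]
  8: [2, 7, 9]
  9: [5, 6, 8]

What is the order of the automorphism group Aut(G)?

120

G is 3-regular on 10 vertices with no triangles and no 4-cycles (girth 5): this is the Petersen graph. Viewing the Petersen graph as the Kneser graph K(5,2) — vertices are 2-subsets of {1,…,5}, edges join disjoint pairs — its automorphisms are exactly the permutations of the 5-element set, so Aut ≅ S_5 of order 120.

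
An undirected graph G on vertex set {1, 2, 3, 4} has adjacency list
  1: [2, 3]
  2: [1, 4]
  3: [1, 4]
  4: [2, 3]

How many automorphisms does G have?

8

Every vertex has degree 2 and the graph is connected, so G is the 4-cycle C_4. C_4 has 4 rotations and 4 reflections, so Aut(C_4) ≅ D_4 of order 8.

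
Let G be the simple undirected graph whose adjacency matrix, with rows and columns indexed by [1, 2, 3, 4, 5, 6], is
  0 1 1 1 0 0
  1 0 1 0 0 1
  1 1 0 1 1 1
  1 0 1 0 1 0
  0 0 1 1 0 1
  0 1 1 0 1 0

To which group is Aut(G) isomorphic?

the dihedral group of order 10

Vertex 3 is the unique vertex of degree 5; the remaining 5 vertices each have degree 3 and induce a cycle, so G is the wheel on 6 vertices with hub 3. With the hub fixed, the remaining symmetry is that of the rim cycle C_5, giving the dihedral group D_5.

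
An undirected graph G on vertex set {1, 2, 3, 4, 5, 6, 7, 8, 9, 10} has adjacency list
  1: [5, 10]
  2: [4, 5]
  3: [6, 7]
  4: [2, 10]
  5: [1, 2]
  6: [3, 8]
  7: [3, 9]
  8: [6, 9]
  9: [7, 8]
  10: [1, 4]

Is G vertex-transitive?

G has two connected components, {1, 2, 4, 5, 10} and {3, 6, 7, 8, 9}; each is 2-regular, so G = C_5 ⊔ C_5. Aut of a disjoint union of two copies of C_5 is the wreath product D_5 ≀ Z_2, of order 2·10² = 200. Under this action every vertex can be carried to every other, so G is vertex-transitive.

Yes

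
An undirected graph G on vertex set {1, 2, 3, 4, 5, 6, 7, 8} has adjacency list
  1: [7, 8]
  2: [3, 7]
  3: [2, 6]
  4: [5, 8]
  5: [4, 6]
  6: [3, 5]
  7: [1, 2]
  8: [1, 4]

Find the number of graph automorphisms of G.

G is 2-regular and connected on 8 vertices, i.e. the cycle C_8. C_8 has 8 rotations and 8 reflections, so Aut(C_8) ≅ D_8 of order 16.

16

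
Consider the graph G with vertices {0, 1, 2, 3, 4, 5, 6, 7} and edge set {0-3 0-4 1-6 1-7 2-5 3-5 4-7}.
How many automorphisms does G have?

The degree sequence is [2, 2, 1, 2, 2, 2, 1, 2]; the two degree-1 vertices 2 and 6 are the ends of a path, so G = P_8. The only nontrivial automorphism of a path is the end-to-end reflection, so Aut(G) ≅ Z_2.

2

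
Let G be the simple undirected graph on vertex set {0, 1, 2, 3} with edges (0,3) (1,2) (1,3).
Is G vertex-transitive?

Automorphisms preserve degree, but G has vertices of degree 1 and vertices of degree 2; no automorphism maps one to the other, so G is not vertex-transitive.

No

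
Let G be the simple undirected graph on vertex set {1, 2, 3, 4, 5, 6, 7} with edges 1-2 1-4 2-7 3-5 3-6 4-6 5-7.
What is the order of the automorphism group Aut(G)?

G is 2-regular and connected on 7 vertices, i.e. the cycle C_7. The automorphisms of the 7-cycle are exactly the symmetries of a regular 7-gon: the dihedral group D_7, |D_7| = 14.

14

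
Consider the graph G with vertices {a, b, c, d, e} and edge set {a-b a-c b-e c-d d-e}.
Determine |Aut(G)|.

10

Every vertex has degree 2 and the graph is connected, so G is the 5-cycle C_5. The automorphisms of the 5-cycle are exactly the symmetries of a regular 5-gon: the dihedral group D_5, |D_5| = 10.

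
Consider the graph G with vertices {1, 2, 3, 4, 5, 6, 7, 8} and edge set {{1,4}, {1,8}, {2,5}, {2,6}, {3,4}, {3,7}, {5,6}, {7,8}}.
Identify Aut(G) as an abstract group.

G has two connected components, {1, 3, 4, 7, 8} and {2, 5, 6}; each is 2-regular, so G = C_5 ⊔ C_3. The components are non-isomorphic (different sizes), so Aut(G) = Aut(C_3) × Aut(C_5) = D_3 × D_5 of order 6·10 = 60.

D_3 × D_5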